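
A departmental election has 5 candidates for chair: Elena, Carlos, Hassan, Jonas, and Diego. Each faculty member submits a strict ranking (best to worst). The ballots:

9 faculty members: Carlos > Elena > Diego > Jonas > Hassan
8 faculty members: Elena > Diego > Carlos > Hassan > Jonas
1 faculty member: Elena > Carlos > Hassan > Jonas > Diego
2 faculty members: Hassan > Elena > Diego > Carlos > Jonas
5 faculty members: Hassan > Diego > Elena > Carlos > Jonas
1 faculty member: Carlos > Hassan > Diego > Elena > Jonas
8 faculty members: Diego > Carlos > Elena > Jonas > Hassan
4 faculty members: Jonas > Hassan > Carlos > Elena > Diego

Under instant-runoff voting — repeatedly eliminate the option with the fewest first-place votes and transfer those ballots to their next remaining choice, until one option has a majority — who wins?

Round 1: Elena 9, Carlos 10, Hassan 7, Jonas 4, Diego 8. Eliminate Jonas.
Round 2: Elena 9, Carlos 10, Hassan 11, Diego 8. Eliminate Diego.
Round 3: Elena 9, Carlos 18, Hassan 11. Eliminate Elena.
Round 4: Carlos 27, Hassan 11. Carlos has a majority.

Carlos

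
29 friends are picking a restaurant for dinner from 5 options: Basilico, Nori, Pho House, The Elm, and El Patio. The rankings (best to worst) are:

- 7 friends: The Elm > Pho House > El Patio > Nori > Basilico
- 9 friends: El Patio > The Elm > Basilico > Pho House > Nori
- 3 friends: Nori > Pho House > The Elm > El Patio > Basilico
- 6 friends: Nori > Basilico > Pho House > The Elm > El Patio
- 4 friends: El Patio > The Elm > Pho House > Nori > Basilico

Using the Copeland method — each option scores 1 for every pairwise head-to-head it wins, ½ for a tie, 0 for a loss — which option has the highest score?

Basilico: beats Pho House; loses to Nori, The Elm, and El Patio → score 1.
Nori: beats Basilico; loses to Pho House, The Elm, and El Patio → score 1.
Pho House: beats Nori and El Patio; loses to Basilico and The Elm → score 2.
The Elm: beats Basilico, Nori, Pho House, and El Patio → score 4.
El Patio: beats Basilico and Nori; loses to Pho House and The Elm → score 2.
The Elm has the best pairwise record.

The Elm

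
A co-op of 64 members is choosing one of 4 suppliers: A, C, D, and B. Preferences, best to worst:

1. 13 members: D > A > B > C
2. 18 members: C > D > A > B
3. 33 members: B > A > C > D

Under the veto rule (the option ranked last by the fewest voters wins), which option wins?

Last-place votes: A 0, C 13, D 33, B 18.
A is ranked last by the fewest voters, so A wins.

A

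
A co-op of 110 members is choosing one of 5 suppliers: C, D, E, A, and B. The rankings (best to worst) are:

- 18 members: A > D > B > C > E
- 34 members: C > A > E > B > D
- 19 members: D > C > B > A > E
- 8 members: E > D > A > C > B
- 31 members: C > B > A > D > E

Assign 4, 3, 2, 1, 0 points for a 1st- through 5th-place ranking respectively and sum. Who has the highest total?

C: 18·1 + 34·4 + 19·3 + 8·1 + 31·4 = 343
D: 18·3 + 34·0 + 19·4 + 8·3 + 31·1 = 185
E: 18·0 + 34·2 + 19·0 + 8·4 + 31·0 = 100
A: 18·4 + 34·3 + 19·1 + 8·2 + 31·2 = 271
B: 18·2 + 34·1 + 19·2 + 8·0 + 31·3 = 201
C has the highest Borda score (343).

C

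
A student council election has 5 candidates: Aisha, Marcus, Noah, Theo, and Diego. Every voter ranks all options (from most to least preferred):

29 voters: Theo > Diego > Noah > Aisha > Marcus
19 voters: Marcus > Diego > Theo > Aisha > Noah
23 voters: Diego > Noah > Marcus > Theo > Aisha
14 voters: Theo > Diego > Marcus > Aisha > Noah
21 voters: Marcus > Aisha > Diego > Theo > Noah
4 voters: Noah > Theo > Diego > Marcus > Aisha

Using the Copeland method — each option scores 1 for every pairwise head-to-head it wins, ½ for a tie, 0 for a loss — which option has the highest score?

Aisha: loses to Marcus, Noah, Theo, and Diego → score 0.
Marcus: beats Aisha and Theo; loses to Noah and Diego → score 2.
Noah: beats Aisha and Marcus; loses to Theo and Diego → score 2.
Theo: beats Aisha and Noah; loses to Marcus and Diego → score 2.
Diego: beats Aisha, Marcus, Noah, and Theo → score 4.
Diego has the best pairwise record.

Diego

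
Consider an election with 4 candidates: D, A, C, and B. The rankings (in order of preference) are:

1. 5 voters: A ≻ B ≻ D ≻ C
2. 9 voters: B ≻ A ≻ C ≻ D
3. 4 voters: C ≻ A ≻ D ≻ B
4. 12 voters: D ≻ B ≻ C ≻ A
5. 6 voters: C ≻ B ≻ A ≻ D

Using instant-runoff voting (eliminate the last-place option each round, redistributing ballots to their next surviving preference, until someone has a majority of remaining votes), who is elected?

B

Round 1: D 12, A 5, C 10, B 9. Eliminate A.
Round 2: D 12, C 10, B 14. Eliminate C.
Round 3: D 16, B 20. B has a majority.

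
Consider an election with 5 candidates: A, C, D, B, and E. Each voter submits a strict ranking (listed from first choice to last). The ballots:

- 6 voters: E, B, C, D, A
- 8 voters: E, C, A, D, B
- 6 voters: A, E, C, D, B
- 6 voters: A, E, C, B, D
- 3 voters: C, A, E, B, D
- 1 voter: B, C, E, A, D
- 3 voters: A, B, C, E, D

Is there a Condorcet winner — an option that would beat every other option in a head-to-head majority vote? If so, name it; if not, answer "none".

Checking pairwise contests:
C beats A 18–15.
E beats C 26–7.
A beats D 27–6.
A beats B 26–7.
A beats E 18–15.
Every option loses at least one head-to-head, so there is no Condorcet winner.

none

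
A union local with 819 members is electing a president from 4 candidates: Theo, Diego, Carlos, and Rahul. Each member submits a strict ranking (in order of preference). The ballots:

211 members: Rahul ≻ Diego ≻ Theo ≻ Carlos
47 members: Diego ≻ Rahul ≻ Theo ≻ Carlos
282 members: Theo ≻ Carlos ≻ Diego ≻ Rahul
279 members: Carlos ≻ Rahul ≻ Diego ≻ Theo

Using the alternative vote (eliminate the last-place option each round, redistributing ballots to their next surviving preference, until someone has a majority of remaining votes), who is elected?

Round 1: Theo 282, Diego 47, Carlos 279, Rahul 211. Eliminate Diego.
Round 2: Theo 282, Carlos 279, Rahul 258. Eliminate Rahul.
Round 3: Theo 540, Carlos 279. Theo has a majority.

Theo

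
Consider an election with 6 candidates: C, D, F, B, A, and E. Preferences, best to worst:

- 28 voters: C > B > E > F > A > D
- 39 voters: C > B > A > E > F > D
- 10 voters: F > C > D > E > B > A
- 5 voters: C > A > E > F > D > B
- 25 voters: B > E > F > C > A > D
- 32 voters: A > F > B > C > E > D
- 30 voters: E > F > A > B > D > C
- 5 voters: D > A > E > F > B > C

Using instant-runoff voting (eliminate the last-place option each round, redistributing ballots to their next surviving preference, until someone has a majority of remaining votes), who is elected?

C

Round 1: C 72, D 5, F 10, B 25, A 32, E 30. Eliminate D.
Round 2: C 72, F 10, B 25, A 37, E 30. Eliminate F.
Round 3: C 82, B 25, A 37, E 30. Eliminate B.
Round 4: C 82, A 37, E 55. Eliminate A.
Round 5: C 114, E 60. C has a majority.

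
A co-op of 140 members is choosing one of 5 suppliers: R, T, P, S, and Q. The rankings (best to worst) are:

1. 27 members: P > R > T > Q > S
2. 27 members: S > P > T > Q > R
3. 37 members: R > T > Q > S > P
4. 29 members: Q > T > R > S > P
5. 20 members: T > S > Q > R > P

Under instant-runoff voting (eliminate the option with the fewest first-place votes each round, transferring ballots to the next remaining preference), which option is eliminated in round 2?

Round 1: R 37, T 20, P 27, S 27, Q 29. Eliminate T.
Round 2: R 37, P 27, S 47, Q 29. Eliminate P.

P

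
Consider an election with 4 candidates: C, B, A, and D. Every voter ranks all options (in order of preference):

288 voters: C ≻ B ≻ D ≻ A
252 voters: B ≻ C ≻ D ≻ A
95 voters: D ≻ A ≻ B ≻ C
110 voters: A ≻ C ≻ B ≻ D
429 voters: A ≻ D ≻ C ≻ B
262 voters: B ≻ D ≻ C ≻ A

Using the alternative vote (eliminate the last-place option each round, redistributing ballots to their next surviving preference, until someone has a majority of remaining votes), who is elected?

B

Round 1: C 288, B 514, A 539, D 95. Eliminate D.
Round 2: C 288, B 514, A 634. Eliminate C.
Round 3: B 802, A 634. B has a majority.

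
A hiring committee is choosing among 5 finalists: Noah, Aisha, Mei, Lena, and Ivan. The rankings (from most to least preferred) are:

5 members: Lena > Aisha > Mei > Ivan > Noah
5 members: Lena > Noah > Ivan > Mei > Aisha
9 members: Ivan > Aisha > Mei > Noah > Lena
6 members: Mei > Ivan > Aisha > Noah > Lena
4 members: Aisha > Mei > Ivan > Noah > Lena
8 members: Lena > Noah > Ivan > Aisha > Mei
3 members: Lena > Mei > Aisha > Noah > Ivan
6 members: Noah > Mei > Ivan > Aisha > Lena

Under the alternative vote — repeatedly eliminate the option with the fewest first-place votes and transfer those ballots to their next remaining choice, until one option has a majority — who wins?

Round 1: Noah 6, Aisha 4, Mei 6, Lena 21, Ivan 9. Eliminate Aisha.
Round 2: Noah 6, Mei 10, Lena 21, Ivan 9. Eliminate Noah.
Round 3: Mei 16, Lena 21, Ivan 9. Eliminate Ivan.
Round 4: Mei 25, Lena 21. Mei has a majority.

Mei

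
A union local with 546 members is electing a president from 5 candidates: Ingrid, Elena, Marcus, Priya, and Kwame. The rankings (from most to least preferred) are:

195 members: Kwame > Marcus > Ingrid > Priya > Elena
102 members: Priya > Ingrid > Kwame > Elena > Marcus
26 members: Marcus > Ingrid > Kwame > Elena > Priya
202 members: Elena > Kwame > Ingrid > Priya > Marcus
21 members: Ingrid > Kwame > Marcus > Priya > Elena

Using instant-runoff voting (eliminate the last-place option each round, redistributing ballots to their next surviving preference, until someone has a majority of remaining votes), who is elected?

Kwame

Round 1: Ingrid 21, Elena 202, Marcus 26, Priya 102, Kwame 195. Eliminate Ingrid.
Round 2: Elena 202, Marcus 26, Priya 102, Kwame 216. Eliminate Marcus.
Round 3: Elena 202, Priya 102, Kwame 242. Eliminate Priya.
Round 4: Elena 202, Kwame 344. Kwame has a majority.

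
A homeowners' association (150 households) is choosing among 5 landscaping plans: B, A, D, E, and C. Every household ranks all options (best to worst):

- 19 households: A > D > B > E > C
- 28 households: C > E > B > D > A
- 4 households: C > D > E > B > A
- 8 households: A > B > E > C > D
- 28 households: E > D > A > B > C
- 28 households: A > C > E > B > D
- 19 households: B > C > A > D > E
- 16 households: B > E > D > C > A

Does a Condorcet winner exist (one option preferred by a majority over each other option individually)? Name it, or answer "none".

Checking pairwise contests:
A beats B 83–67.
D beats A 76–74.
B beats D 99–51.
C beats E 79–71.
B beats C 90–60.
Every option loses at least one head-to-head, so there is no Condorcet winner.

none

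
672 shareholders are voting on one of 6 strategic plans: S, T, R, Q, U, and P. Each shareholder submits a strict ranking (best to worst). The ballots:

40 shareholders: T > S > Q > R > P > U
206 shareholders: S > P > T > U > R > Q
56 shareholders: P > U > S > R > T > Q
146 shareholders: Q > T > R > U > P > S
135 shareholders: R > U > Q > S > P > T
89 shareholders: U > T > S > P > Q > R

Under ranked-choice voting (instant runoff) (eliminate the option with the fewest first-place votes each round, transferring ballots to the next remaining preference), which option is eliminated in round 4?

Round 1: S 206, T 40, R 135, Q 146, U 89, P 56. Eliminate T.
Round 2: S 246, R 135, Q 146, U 89, P 56. Eliminate P.
Round 3: S 246, R 135, Q 146, U 145. Eliminate R.
Round 4: S 246, Q 146, U 280. Eliminate Q.

Q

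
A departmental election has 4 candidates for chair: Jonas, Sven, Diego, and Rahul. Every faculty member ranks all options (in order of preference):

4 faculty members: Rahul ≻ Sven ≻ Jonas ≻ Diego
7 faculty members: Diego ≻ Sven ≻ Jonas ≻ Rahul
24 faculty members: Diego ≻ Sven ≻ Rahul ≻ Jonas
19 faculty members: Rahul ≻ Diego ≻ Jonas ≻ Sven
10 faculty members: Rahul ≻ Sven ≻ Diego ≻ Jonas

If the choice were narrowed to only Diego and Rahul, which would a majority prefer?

Voters preferring Diego to Rahul: 31; preferring Rahul to Diego: 33.
Rahul wins the head-to-head.

Rahul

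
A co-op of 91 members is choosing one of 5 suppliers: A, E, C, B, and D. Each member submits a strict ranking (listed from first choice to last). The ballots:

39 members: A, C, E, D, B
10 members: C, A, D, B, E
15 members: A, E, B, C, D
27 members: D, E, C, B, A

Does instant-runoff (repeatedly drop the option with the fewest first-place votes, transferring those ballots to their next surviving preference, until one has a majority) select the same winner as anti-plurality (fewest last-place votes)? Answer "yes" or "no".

no

Instant-runoff — R1 A 54, E 0, C 10, B 0, D 27 (A winner). Winner: A.
Anti-plurality — last-place votes: A 27, E 10, C 0, B 39, D 15. Winner: C.
The two methods disagree.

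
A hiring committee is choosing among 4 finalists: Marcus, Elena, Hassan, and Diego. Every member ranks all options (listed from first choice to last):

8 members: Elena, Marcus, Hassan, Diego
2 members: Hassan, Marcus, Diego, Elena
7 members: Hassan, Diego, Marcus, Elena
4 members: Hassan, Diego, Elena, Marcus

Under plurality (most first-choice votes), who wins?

First-place votes: Marcus 0, Elena 8, Hassan 13, Diego 0.
Hassan has the most first-place votes.

Hassan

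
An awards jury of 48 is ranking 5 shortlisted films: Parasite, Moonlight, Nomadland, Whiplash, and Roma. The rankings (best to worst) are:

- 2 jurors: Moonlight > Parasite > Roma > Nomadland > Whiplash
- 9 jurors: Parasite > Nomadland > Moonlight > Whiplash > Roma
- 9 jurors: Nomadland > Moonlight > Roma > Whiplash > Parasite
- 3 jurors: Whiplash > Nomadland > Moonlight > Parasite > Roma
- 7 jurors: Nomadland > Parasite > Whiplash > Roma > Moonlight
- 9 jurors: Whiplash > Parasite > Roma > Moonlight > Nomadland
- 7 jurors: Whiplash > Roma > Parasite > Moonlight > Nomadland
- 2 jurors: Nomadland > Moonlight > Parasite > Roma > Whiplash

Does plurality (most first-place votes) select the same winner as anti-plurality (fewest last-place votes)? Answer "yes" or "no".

yes

Plurality — first-place votes: Parasite 9, Moonlight 2, Nomadland 18, Whiplash 19, Roma 0. Winner: Whiplash.
Anti-plurality — last-place votes: Parasite 9, Moonlight 7, Nomadland 16, Whiplash 4, Roma 12. Winner: Whiplash.
The two methods agree.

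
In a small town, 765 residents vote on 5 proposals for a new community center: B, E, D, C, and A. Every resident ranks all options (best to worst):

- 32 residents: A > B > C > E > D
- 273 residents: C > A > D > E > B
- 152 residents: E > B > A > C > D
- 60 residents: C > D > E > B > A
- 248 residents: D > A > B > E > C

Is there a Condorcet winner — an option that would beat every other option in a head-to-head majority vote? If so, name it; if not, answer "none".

A vs B: 553–212 for A.
A vs E: 553–212 for A.
A vs D: 457–308 for A.
A vs C: 432–333 for A.
A beats every other option head-to-head.

A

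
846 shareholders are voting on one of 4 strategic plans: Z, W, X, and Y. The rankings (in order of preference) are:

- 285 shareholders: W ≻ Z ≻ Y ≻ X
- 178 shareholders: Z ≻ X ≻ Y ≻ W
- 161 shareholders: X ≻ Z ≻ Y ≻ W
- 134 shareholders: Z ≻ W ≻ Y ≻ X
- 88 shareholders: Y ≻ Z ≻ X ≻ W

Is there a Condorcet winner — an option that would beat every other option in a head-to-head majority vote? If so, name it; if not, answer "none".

Z vs W: 561–285 for Z.
Z vs X: 685–161 for Z.
Z vs Y: 758–88 for Z.
Z beats every other option head-to-head.

Z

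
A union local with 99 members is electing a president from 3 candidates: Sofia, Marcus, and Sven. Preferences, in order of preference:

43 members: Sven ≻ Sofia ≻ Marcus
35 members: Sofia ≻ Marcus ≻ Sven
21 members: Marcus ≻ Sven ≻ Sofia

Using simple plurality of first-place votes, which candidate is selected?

Sven

First-place votes: Sofia 35, Marcus 21, Sven 43.
Sven has the most first-place votes.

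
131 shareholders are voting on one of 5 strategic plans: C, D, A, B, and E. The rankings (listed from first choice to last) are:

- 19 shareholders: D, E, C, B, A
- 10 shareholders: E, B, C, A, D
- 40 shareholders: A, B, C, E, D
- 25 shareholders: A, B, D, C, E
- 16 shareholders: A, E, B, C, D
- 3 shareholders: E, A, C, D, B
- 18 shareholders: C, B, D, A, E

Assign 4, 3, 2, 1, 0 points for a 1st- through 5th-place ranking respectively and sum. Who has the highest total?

C: 19·2 + 10·2 + 40·2 + 25·1 + 16·1 + 3·2 + 18·4 = 257
D: 19·4 + 10·0 + 40·0 + 25·2 + 16·0 + 3·1 + 18·2 = 165
A: 19·0 + 10·1 + 40·4 + 25·4 + 16·4 + 3·3 + 18·1 = 361
B: 19·1 + 10·3 + 40·3 + 25·3 + 16·2 + 3·0 + 18·3 = 330
E: 19·3 + 10·4 + 40·1 + 25·0 + 16·3 + 3·4 + 18·0 = 197
A has the highest Borda score (361).

A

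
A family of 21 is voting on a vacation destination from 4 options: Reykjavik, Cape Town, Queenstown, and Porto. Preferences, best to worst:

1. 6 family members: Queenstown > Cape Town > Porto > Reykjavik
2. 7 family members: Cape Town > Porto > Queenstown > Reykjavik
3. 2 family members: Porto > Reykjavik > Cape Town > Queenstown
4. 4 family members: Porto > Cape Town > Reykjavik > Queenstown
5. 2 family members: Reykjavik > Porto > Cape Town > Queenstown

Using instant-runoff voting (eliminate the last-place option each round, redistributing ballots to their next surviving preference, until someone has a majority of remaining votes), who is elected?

Round 1: Reykjavik 2, Cape Town 7, Queenstown 6, Porto 6. Eliminate Reykjavik.
Round 2: Cape Town 7, Queenstown 6, Porto 8. Eliminate Queenstown.
Round 3: Cape Town 13, Porto 8. Cape Town has a majority.

Cape Town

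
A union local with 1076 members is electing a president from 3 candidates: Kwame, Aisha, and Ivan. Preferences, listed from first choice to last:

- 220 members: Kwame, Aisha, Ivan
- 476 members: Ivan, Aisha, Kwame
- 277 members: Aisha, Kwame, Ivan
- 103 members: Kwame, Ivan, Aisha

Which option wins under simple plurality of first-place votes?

Ivan

First-place votes: Kwame 323, Aisha 277, Ivan 476.
Ivan has the most first-place votes.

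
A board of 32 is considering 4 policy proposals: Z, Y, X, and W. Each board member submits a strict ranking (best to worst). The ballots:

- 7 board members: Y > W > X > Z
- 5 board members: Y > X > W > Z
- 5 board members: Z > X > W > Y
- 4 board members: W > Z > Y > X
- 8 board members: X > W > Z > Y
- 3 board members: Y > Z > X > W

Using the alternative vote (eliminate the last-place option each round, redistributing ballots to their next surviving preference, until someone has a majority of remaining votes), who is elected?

Round 1: Z 5, Y 15, X 8, W 4. Eliminate W.
Round 2: Z 9, Y 15, X 8. Eliminate X.
Round 3: Z 17, Y 15. Z has a majority.

Z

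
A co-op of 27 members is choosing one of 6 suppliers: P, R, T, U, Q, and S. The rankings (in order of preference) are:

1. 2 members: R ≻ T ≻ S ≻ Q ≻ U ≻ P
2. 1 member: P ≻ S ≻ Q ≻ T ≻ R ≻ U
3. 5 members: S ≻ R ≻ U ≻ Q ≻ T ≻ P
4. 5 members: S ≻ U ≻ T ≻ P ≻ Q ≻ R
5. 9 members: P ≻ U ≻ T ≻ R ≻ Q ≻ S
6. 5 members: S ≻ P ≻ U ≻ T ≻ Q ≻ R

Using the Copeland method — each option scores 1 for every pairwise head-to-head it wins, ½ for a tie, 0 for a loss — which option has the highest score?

S

P: beats R, T, U, and Q; loses to S → score 4.
R: beats Q; loses to P, T, U, and S → score 1.
T: beats R and Q; loses to P, U, and S → score 2.
U: beats R, T, and Q; loses to P and S → score 3.
Q: loses to P, R, T, U, and S → score 0.
S: beats P, R, T, U, and Q → score 5.
S has the best pairwise record.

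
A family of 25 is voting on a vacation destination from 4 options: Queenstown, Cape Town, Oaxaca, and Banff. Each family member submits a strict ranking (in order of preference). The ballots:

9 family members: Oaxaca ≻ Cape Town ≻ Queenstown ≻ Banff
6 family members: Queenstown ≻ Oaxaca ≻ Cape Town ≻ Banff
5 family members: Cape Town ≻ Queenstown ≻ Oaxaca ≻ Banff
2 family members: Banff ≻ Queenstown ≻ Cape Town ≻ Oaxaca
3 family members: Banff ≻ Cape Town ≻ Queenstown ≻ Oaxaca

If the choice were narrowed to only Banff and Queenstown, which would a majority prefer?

Queenstown

Voters preferring Banff to Queenstown: 5; preferring Queenstown to Banff: 20.
Queenstown wins the head-to-head.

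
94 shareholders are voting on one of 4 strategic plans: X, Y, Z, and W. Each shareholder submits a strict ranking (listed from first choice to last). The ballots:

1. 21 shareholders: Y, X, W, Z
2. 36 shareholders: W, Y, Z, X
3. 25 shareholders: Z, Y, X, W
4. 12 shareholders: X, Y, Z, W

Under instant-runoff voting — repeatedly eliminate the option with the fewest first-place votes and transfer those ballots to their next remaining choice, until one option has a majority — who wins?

Y

Round 1: X 12, Y 21, Z 25, W 36. Eliminate X.
Round 2: Y 33, Z 25, W 36. Eliminate Z.
Round 3: Y 58, W 36. Y has a majority.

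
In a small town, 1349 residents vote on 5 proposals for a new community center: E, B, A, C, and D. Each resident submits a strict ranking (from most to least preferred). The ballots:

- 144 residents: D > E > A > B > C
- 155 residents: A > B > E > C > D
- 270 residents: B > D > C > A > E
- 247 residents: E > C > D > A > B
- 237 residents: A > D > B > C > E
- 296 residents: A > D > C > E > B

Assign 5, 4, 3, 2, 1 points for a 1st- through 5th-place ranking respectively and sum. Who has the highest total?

E: 144·4 + 155·3 + 270·1 + 247·5 + 237·1 + 296·2 = 3375
B: 144·2 + 155·4 + 270·5 + 247·1 + 237·3 + 296·1 = 3512
A: 144·3 + 155·5 + 270·2 + 247·2 + 237·5 + 296·5 = 4906
C: 144·1 + 155·2 + 270·3 + 247·4 + 237·2 + 296·3 = 3614
D: 144·5 + 155·1 + 270·4 + 247·3 + 237·4 + 296·4 = 4828
A has the highest Borda score (4906).

A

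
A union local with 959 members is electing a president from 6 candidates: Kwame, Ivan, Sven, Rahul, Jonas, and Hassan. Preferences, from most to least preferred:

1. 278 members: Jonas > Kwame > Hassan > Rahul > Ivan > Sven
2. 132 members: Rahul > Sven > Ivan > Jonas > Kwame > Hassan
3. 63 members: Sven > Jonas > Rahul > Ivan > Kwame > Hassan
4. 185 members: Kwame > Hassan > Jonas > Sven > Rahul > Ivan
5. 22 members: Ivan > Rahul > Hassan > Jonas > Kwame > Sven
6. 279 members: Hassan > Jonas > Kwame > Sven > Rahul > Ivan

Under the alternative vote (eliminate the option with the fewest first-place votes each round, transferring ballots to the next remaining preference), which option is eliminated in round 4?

Kwame

Round 1: Kwame 185, Ivan 22, Sven 63, Rahul 132, Jonas 278, Hassan 279. Eliminate Ivan.
Round 2: Kwame 185, Sven 63, Rahul 154, Jonas 278, Hassan 279. Eliminate Sven.
Round 3: Kwame 185, Rahul 154, Jonas 341, Hassan 279. Eliminate Rahul.
Round 4: Kwame 185, Jonas 473, Hassan 301. Eliminate Kwame.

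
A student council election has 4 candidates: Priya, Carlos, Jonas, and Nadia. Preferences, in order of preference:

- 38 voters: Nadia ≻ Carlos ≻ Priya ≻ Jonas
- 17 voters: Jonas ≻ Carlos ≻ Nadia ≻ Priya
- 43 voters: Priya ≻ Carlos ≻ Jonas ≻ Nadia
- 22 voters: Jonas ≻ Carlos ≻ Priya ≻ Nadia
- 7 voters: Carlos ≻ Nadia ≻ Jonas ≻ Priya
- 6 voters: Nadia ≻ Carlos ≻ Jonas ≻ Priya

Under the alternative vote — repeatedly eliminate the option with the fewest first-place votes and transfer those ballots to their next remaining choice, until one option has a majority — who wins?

Round 1: Priya 43, Carlos 7, Jonas 39, Nadia 44. Eliminate Carlos.
Round 2: Priya 43, Jonas 39, Nadia 51. Eliminate Jonas.
Round 3: Priya 65, Nadia 68. Nadia has a majority.

Nadia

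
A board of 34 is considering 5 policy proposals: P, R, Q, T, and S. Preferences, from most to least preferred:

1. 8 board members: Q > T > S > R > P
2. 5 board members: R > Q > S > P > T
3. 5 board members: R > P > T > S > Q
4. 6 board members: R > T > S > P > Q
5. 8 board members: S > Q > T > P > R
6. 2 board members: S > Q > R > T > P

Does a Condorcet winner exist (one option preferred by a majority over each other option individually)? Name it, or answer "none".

none

Checking pairwise contests:
R beats P 26–8.
Q beats R 18–16.
S beats Q 21–13.
R beats T 18–16.
T beats S 19–15.
Every option loses at least one head-to-head, so there is no Condorcet winner.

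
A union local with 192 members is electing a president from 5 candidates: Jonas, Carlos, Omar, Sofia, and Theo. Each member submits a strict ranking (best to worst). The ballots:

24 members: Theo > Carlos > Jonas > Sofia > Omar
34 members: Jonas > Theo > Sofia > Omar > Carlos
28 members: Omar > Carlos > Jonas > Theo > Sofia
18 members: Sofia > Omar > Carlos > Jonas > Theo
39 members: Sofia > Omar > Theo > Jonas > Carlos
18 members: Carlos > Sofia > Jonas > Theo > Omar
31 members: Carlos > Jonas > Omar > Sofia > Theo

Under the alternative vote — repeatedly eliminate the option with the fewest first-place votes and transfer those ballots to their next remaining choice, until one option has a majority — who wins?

Round 1: Jonas 34, Carlos 49, Omar 28, Sofia 57, Theo 24. Eliminate Theo.
Round 2: Jonas 34, Carlos 73, Omar 28, Sofia 57. Eliminate Omar.
Round 3: Jonas 34, Carlos 101, Sofia 57. Carlos has a majority.

Carlos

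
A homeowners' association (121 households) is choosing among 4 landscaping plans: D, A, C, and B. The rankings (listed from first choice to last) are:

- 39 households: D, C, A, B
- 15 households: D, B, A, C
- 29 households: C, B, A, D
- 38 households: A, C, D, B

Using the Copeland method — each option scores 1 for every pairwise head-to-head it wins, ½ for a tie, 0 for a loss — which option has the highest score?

D: beats B; loses to A and C → score 1.
A: beats D and B; loses to C → score 2.
C: beats D, A, and B → score 3.
B: loses to D, A, and C → score 0.
C has the best pairwise record.

C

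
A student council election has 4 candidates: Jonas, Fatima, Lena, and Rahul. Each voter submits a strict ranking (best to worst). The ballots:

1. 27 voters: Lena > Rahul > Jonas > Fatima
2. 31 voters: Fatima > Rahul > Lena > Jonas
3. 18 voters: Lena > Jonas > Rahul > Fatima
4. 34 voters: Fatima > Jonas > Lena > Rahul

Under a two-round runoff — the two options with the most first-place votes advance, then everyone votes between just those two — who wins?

Fatima

Round 1 first-place votes: Jonas 0, Fatima 65, Lena 45, Rahul 0.
Fatima and Lena advance.
Runoff: Fatima is preferred to Lena by 65 voters; Lena by 45.
Fatima wins the runoff.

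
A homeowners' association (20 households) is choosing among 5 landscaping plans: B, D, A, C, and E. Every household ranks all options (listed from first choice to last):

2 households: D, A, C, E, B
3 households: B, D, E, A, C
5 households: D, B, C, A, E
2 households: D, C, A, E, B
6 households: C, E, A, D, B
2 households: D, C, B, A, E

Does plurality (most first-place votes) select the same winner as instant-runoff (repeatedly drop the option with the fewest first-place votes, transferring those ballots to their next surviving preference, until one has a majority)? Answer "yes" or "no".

yes

Plurality — first-place votes: B 3, D 11, A 0, C 6, E 0. Winner: D.
Instant-runoff — R1 B 3, D 11, A 0, C 6, E 0 (D winner). Winner: D.
The two methods agree.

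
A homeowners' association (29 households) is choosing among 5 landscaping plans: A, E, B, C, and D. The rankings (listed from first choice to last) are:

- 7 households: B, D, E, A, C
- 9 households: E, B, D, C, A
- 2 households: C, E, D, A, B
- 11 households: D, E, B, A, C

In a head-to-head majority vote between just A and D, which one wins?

Voters preferring A to D: 0; preferring D to A: 29.
D wins the head-to-head.

D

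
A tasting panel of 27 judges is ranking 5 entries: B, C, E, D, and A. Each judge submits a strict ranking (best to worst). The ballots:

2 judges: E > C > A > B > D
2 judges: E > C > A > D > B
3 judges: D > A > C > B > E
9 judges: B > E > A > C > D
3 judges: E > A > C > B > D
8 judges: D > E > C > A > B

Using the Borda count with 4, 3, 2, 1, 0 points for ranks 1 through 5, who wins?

B: 2·1 + 2·0 + 3·1 + 9·4 + 3·1 + 8·0 = 44
C: 2·3 + 2·3 + 3·2 + 9·1 + 3·2 + 8·2 = 49
E: 2·4 + 2·4 + 3·0 + 9·3 + 3·4 + 8·3 = 79
D: 2·0 + 2·1 + 3·4 + 9·0 + 3·0 + 8·4 = 46
A: 2·2 + 2·2 + 3·3 + 9·2 + 3·3 + 8·1 = 52
E has the highest Borda score (79).

E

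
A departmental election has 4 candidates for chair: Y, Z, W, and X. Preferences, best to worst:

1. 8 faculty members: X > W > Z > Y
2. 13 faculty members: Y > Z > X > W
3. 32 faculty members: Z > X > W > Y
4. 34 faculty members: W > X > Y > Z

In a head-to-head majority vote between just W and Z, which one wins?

Z

Voters preferring W to Z: 42; preferring Z to W: 45.
Z wins the head-to-head.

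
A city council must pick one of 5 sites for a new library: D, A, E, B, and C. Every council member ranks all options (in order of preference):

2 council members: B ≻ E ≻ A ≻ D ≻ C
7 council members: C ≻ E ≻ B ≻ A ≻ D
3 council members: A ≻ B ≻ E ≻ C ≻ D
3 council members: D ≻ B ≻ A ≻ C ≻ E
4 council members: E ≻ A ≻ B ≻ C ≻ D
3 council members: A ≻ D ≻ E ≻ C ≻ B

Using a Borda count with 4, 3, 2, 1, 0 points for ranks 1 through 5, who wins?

E

D: 2·1 + 7·0 + 3·0 + 3·4 + 4·0 + 3·3 = 23
A: 2·2 + 7·1 + 3·4 + 3·2 + 4·3 + 3·4 = 53
E: 2·3 + 7·3 + 3·2 + 3·0 + 4·4 + 3·2 = 55
B: 2·4 + 7·2 + 3·3 + 3·3 + 4·2 + 3·0 = 48
C: 2·0 + 7·4 + 3·1 + 3·1 + 4·1 + 3·1 = 41
E has the highest Borda score (55).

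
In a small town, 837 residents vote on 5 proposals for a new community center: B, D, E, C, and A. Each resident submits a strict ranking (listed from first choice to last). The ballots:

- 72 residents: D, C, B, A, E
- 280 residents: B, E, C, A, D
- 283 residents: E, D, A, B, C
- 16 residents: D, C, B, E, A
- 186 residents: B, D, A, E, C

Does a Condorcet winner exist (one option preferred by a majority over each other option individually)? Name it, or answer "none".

B vs D: 466–371 for B.
B vs E: 554–283 for B.
B vs C: 749–88 for B.
B vs A: 554–283 for B.
B beats every other option head-to-head.

B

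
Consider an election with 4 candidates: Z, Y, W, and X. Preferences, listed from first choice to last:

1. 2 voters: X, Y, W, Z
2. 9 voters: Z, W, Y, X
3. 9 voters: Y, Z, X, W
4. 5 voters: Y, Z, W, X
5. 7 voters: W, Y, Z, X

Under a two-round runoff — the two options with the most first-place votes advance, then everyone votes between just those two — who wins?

Round 1 first-place votes: Z 9, Y 14, W 7, X 2.
Y and Z advance.
Runoff: Y is preferred to Z by 23 voters; Z by 9.
Y wins the runoff.

Y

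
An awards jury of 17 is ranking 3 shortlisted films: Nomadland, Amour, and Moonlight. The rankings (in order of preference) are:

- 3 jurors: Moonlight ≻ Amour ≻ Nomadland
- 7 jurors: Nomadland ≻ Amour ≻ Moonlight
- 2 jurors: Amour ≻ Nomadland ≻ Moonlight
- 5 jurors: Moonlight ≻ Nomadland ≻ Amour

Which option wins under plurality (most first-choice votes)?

First-place votes: Nomadland 7, Amour 2, Moonlight 8.
Moonlight has the most first-place votes.

Moonlight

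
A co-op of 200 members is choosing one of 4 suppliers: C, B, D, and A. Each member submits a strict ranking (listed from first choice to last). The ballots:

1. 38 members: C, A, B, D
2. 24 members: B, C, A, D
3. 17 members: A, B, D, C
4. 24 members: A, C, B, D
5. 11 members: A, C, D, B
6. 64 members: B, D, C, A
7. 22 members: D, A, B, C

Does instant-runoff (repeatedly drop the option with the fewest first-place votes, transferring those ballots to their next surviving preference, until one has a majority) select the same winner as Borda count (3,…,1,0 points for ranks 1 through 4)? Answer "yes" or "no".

no

Instant-runoff — R1 C 38, B 88, D 22, A 52 (D out); R2 C 38, B 88, A 74 (C out); R3 B 88, A 112 (A winner). Winner: A.
Borda — scores: C 296, B 382, D 222, A 300. Winner: B.
The two methods disagree.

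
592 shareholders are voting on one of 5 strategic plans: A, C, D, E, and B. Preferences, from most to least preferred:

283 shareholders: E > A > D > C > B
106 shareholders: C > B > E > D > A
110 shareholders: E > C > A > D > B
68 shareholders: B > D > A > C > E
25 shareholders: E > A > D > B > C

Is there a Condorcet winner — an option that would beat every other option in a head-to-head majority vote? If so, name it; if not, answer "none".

E

E vs A: 524–68 for E.
E vs C: 418–174 for E.
E vs D: 524–68 for E.
E vs B: 418–174 for E.
E beats every other option head-to-head.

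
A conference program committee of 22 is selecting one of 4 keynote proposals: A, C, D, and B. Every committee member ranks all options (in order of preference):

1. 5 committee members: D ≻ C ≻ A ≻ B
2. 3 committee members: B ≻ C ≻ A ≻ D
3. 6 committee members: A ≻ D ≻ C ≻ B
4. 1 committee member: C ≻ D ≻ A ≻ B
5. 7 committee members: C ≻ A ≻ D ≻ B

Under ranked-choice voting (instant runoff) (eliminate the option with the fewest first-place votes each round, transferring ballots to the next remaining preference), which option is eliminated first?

B

Round 1: A 6, C 8, D 5, B 3. Eliminate B.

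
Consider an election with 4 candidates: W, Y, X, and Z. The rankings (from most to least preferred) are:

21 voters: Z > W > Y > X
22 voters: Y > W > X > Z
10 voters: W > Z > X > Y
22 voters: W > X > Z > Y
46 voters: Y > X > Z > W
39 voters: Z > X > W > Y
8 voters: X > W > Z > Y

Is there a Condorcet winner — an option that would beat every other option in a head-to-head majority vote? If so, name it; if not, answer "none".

Checking pairwise contests:
X beats W 93–75.
W beats Y 100–68.
Y beats X 89–79.
X beats Z 98–70.
Every option loses at least one head-to-head, so there is no Condorcet winner.

none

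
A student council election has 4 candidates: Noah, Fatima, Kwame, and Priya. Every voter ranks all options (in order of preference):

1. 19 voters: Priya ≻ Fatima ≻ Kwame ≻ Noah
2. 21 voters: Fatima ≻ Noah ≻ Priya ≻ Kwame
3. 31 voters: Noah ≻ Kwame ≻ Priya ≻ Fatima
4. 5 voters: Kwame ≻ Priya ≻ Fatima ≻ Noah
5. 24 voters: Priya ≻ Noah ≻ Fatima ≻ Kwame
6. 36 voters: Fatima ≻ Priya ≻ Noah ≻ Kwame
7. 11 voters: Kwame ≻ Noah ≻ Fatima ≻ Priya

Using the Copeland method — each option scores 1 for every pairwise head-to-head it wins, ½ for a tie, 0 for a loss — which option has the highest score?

Noah: beats Kwame; loses to Fatima and Priya → score 1.
Fatima: beats Noah and Kwame; loses to Priya → score 2.
Kwame: loses to Noah, Fatima, and Priya → score 0.
Priya: beats Noah, Fatima, and Kwame → score 3.
Priya has the best pairwise record.

Priya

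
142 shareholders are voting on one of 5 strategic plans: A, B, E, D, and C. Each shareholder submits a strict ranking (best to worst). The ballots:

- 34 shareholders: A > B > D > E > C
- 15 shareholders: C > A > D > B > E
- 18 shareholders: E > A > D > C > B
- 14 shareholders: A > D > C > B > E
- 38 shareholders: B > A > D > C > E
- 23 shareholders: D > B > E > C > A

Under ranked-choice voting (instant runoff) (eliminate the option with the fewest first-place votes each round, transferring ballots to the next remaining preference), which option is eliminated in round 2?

Round 1: A 48, B 38, E 18, D 23, C 15. Eliminate C.
Round 2: A 63, B 38, E 18, D 23. Eliminate E.

E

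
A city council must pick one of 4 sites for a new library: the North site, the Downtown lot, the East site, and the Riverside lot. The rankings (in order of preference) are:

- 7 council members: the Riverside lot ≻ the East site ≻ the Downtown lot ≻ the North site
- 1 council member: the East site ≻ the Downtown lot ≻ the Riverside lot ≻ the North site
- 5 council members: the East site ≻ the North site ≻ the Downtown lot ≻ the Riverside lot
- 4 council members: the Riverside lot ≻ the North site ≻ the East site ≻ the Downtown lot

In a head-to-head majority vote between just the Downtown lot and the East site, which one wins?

the East site

Voters preferring the Downtown lot to the East site: 0; preferring the East site to the Downtown lot: 17.
the East site wins the head-to-head.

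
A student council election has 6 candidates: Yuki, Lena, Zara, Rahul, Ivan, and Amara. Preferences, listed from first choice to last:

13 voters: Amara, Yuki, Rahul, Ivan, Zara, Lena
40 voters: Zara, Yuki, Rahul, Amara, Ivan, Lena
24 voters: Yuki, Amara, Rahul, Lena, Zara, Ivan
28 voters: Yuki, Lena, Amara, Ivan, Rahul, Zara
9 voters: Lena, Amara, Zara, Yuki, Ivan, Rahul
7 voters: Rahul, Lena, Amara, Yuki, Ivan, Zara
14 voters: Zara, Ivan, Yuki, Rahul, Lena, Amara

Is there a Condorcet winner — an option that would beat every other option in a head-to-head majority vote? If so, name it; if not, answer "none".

Yuki

Yuki vs Lena: 119–16 for Yuki.
Yuki vs Zara: 72–63 for Yuki.
Yuki vs Rahul: 128–7 for Yuki.
Yuki vs Ivan: 121–14 for Yuki.
Yuki vs Amara: 106–29 for Yuki.
Yuki beats every other option head-to-head.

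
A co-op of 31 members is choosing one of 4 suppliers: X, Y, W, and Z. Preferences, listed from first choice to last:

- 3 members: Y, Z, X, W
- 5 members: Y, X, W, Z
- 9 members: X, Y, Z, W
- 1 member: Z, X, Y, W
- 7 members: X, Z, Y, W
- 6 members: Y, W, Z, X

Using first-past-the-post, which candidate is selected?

X

First-place votes: X 16, Y 14, W 0, Z 1.
X has the most first-place votes.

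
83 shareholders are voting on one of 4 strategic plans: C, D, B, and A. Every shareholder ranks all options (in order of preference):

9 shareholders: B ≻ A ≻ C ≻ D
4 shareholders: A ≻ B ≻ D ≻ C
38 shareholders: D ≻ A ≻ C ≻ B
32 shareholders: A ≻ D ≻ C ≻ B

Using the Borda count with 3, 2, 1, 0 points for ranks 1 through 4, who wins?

C: 9·1 + 4·0 + 38·1 + 32·1 = 79
D: 9·0 + 4·1 + 38·3 + 32·2 = 182
B: 9·3 + 4·2 + 38·0 + 32·0 = 35
A: 9·2 + 4·3 + 38·2 + 32·3 = 202
A has the highest Borda score (202).

A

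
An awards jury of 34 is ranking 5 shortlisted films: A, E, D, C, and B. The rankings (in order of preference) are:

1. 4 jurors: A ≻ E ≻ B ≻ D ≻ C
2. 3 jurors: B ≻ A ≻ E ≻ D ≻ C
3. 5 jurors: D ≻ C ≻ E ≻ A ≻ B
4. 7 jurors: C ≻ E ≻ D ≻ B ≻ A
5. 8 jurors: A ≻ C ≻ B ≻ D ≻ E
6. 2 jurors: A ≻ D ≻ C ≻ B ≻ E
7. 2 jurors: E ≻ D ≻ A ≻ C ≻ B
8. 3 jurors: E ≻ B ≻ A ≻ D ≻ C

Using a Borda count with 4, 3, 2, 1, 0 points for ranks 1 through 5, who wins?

A: 4·4 + 3·3 + 5·1 + 7·0 + 8·4 + 2·4 + 2·2 + 3·2 = 80
E: 4·3 + 3·2 + 5·2 + 7·3 + 8·0 + 2·0 + 2·4 + 3·4 = 69
D: 4·1 + 3·1 + 5·4 + 7·2 + 8·1 + 2·3 + 2·3 + 3·1 = 64
C: 4·0 + 3·0 + 5·3 + 7·4 + 8·3 + 2·2 + 2·1 + 3·0 = 73
B: 4·2 + 3·4 + 5·0 + 7·1 + 8·2 + 2·1 + 2·0 + 3·3 = 54
A has the highest Borda score (80).

A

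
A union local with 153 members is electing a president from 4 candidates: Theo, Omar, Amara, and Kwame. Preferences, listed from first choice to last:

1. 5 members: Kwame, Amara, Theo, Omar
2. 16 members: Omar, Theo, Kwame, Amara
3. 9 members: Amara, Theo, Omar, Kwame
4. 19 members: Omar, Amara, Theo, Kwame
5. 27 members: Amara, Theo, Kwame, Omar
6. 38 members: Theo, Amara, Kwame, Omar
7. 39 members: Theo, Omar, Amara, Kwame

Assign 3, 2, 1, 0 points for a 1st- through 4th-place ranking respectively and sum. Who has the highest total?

Theo: 5·1 + 16·2 + 9·2 + 19·1 + 27·2 + 38·3 + 39·3 = 359
Omar: 5·0 + 16·3 + 9·1 + 19·3 + 27·0 + 38·0 + 39·2 = 192
Amara: 5·2 + 16·0 + 9·3 + 19·2 + 27·3 + 38·2 + 39·1 = 271
Kwame: 5·3 + 16·1 + 9·0 + 19·0 + 27·1 + 38·1 + 39·0 = 96
Theo has the highest Borda score (359).

Theo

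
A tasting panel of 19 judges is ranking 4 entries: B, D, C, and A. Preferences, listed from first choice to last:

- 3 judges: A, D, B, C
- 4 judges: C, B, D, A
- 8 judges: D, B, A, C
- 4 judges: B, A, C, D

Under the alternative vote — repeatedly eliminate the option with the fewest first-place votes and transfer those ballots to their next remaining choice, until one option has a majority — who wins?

D

Round 1: B 4, D 8, C 4, A 3. Eliminate A.
Round 2: B 4, D 11, C 4. D has a majority.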